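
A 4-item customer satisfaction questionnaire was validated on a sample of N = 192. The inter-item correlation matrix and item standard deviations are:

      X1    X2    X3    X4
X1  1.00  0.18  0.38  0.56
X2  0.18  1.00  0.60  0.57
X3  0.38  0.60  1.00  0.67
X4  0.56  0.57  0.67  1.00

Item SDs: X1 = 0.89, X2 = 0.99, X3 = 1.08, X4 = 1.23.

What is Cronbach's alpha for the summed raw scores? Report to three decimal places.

Σσ²ᵢ = 0.89² + 0.99² + 1.08² + 1.23² = 4.4515
Covariances σ_ij = r_ij · s_i · s_j:
  σ(X1,X2) = 0.18 × 0.89 × 0.99 = 0.1586
  σ(X1,X3) = 0.38 × 0.89 × 1.08 = 0.3653
  σ(X1,X4) = 0.56 × 0.89 × 1.23 = 0.6130
  σ(X2,X3) = 0.60 × 0.99 × 1.08 = 0.6415
  σ(X2,X4) = 0.57 × 0.99 × 1.23 = 0.6941
  σ(X3,X4) = 0.67 × 1.08 × 1.23 = 0.8900
σ²_T = Σσ²ᵢ + 2·Σσ_ij = 4.4515 + 2 × 3.3625 = 11.1765
α = (4/3)·(1 − 4.4515/11.1765) = 0.802

α = 0.802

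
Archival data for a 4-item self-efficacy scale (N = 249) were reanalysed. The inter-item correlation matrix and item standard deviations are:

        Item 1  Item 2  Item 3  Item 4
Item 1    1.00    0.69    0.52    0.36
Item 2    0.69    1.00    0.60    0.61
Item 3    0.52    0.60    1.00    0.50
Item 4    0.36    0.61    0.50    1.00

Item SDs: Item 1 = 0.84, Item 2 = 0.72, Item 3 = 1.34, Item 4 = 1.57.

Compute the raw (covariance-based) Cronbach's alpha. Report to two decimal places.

Cronbach's alpha = 0.77

Σσ²ᵢ = 0.84² + 0.72² + 1.34² + 1.57² = 5.4845
Covariances σ_ij = r_ij · s_i · s_j:
  σ(Item 1,Item 2) = 0.69 × 0.84 × 0.72 = 0.4173
  σ(Item 1,Item 3) = 0.52 × 0.84 × 1.34 = 0.5853
  σ(Item 1,Item 4) = 0.36 × 0.84 × 1.57 = 0.4748
  σ(Item 2,Item 3) = 0.60 × 0.72 × 1.34 = 0.5789
  σ(Item 2,Item 4) = 0.61 × 0.72 × 1.57 = 0.6895
  σ(Item 3,Item 4) = 0.50 × 1.34 × 1.57 = 1.0519
σ²_T = Σσ²ᵢ + 2·Σσ_ij = 5.4845 + 2 × 3.7977 = 13.0799
α = (4/3)·(1 − 5.4845/13.0799) = 0.77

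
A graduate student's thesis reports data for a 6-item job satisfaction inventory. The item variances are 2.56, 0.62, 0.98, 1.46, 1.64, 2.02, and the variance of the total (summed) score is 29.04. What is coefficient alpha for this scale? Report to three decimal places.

α = 0.817

ΣVar(i) = 2.56 + 0.62 + 0.98 + 1.46 + 1.64 + 2.02 = 9.28
α = (k/(k−1))·(1 − ΣVar(i)/Var(T)) = (6/5)·(1 − 9.28/29.04) = 0.817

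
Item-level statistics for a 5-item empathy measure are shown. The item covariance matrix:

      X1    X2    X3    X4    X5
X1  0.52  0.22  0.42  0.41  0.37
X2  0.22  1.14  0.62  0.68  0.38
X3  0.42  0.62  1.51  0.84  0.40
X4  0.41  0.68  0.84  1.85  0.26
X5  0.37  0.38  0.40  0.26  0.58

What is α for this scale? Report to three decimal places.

α = 0.777

ΣVar(i) = 0.52 + 1.14 + 1.51 + 1.85 + 0.58 = 5.60
Σ_{i<j} σ_ij = 4.60
total variance = 5.60 + 2 × 4.60 = 14.80
α = (k/(k−1))·(1 − ΣVar(i)/total variance) = (5/4)·(1 − 5.60/14.80) = 0.777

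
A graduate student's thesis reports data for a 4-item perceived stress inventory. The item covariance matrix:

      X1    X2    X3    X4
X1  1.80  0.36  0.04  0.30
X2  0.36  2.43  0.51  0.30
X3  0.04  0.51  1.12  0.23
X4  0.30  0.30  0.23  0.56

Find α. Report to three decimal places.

Σσ²ᵢ = 1.80 + 2.43 + 1.12 + 0.56 = 5.91
Sum of off-diagonal covariances = 1.74
Var(T) = 5.91 + 2 × 1.74 = 9.39
α = (k/(k−1))·(1 − Σσ²ᵢ/Var(T)) = (4/3)·(1 − 5.91/9.39) = 0.494

α = 0.494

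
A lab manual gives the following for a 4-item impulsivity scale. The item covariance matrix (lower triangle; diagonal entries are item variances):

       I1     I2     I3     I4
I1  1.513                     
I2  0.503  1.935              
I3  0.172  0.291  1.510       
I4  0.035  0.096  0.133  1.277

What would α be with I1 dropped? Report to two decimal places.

α = 0.27

Remaining items: I2, I3, I4 (k = 3).
ΣVar(i) = 1.935 + 1.510 + 1.277 = 4.722
Var(T) = 4.722 + 2 × 0.520 = 5.762
α (item deleted) = (3/2)·(1 − 4.722/5.762) = 0.27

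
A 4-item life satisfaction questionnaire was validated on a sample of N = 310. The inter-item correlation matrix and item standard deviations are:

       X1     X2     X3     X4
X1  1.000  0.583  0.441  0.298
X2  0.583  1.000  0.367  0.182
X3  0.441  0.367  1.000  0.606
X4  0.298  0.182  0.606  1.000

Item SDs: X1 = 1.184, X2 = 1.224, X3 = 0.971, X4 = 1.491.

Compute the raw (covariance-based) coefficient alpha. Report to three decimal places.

Σσ²ᵢ = 1.184² + 1.224² + 0.971² + 1.491² = 6.0660
Covariances σ_ij = r_ij · s_i · s_j:
  σ(X1,X2) = 0.583 × 1.184 × 1.224 = 0.8449
  σ(X1,X3) = 0.441 × 1.184 × 0.971 = 0.5070
  σ(X1,X4) = 0.298 × 1.184 × 1.491 = 0.5261
  σ(X2,X3) = 0.367 × 1.224 × 0.971 = 0.4362
  σ(X2,X4) = 0.182 × 1.224 × 1.491 = 0.3321
  σ(X3,X4) = 0.606 × 0.971 × 1.491 = 0.8773
σ²_T = Σσ²ᵢ + 2·Σσ_ij = 6.0660 + 2 × 3.5236 = 13.1132
α = (4/3)·(1 − 6.0660/13.1132) = 0.717

coefficient alpha = 0.717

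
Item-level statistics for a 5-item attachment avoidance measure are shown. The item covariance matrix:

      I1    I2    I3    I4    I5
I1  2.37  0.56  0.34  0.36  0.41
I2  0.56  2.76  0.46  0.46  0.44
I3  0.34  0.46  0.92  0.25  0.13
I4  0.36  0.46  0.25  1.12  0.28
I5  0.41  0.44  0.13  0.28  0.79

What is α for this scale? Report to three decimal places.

α = 0.601

ΣVar(i) = 2.37 + 2.76 + 0.92 + 1.12 + 0.79 = 7.96
Σ_{i<j} σ_ij = 3.69
σ²_T = 7.96 + 2 × 3.69 = 15.34
α = (k/(k−1))·(1 − ΣVar(i)/σ²_T) = (5/4)·(1 − 7.96/15.34) = 0.601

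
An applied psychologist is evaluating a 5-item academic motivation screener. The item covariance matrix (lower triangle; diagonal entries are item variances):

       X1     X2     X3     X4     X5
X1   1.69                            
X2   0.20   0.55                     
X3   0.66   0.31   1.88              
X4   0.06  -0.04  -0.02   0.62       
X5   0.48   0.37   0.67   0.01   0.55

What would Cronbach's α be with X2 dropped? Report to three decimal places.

Cronbach's α = 0.586

Remaining items: X1, X3, X4, X5 (k = 4).
sum of item variances = 1.69 + 1.88 + 0.62 + 0.55 = 4.74
σ²_T = 4.74 + 2 × 1.86 = 8.46
α (item deleted) = (4/3)·(1 − 4.74/8.46) = 0.586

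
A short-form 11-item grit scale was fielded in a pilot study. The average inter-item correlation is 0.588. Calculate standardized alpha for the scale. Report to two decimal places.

standardized alpha = 0.94

Standardized α = k·r̄ / (1 + (k−1)·r̄) = 11 × 0.588 / (1 + 10 × 0.588)
  = 6.4680 / 6.8800 = 0.94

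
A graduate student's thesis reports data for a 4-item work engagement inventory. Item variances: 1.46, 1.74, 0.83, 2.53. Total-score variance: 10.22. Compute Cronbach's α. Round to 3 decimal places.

Σσ²ᵢ = 1.46 + 1.74 + 0.83 + 2.53 = 6.56
α = (k/(k−1))·(1 − Σσ²ᵢ/σ²_total) = (4/3)·(1 − 6.56/10.22) = 0.477

α = 0.477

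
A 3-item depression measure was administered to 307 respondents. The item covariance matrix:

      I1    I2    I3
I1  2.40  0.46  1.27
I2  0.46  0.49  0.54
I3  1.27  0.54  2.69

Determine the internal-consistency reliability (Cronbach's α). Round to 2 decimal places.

Cronbach's α = 0.67

ΣVar(i) = 2.40 + 0.49 + 2.69 = 5.58
Sum of the distinct covariances = 2.27
total variance = 5.58 + 2 × 2.27 = 10.12
α = (k/(k−1))·(1 − ΣVar(i)/total variance) = (3/2)·(1 − 5.58/10.12) = 0.67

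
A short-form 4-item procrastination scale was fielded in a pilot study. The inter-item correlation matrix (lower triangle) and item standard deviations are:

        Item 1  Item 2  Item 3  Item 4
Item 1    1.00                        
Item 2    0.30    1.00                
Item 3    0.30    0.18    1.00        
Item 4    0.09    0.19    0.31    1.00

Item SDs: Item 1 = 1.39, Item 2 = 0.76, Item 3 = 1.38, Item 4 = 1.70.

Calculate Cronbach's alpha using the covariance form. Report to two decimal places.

Σσ²ᵢ = 1.39² + 0.76² + 1.38² + 1.70² = 7.3041
Covariances σ_ij = r_ij · s_i · s_j:
  σ(Item 1,Item 2) = 0.30 × 1.39 × 0.76 = 0.3169
  σ(Item 1,Item 3) = 0.30 × 1.39 × 1.38 = 0.5755
  σ(Item 1,Item 4) = 0.09 × 1.39 × 1.70 = 0.2127
  σ(Item 2,Item 3) = 0.18 × 0.76 × 1.38 = 0.1888
  σ(Item 2,Item 4) = 0.19 × 0.76 × 1.70 = 0.2455
  σ(Item 3,Item 4) = 0.31 × 1.38 × 1.70 = 0.7273
σ²_T = Σσ²ᵢ + 2·Σσ_ij = 7.3041 + 2 × 2.2667 = 11.8375
α = (4/3)·(1 − 7.3041/11.8375) = 0.51

α = 0.51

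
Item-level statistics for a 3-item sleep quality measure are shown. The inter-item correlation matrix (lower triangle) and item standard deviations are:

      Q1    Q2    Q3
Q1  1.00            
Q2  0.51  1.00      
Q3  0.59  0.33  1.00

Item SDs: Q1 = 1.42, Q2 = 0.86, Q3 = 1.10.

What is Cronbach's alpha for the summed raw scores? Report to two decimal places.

Σσ²ᵢ = 1.42² + 0.86² + 1.10² = 3.9660
Covariances σ_ij = r_ij · s_i · s_j:
  σ(Q1,Q2) = 0.51 × 1.42 × 0.86 = 0.6228
  σ(Q1,Q3) = 0.59 × 1.42 × 1.10 = 0.9216
  σ(Q2,Q3) = 0.33 × 0.86 × 1.10 = 0.3122
σ²_T = Σσ²ᵢ + 2·Σσ_ij = 3.9660 + 2 × 1.8566 = 7.6792
α = (3/2)·(1 − 3.9660/7.6792) = 0.73

α = 0.73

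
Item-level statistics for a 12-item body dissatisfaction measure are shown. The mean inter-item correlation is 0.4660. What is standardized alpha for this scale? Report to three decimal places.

Standardized α = k·r̄ / (1 + (k−1)·r̄) = 12 × 0.4660 / (1 + 11 × 0.4660)
  = 5.5920 / 6.1260 = 0.913

α = 0.913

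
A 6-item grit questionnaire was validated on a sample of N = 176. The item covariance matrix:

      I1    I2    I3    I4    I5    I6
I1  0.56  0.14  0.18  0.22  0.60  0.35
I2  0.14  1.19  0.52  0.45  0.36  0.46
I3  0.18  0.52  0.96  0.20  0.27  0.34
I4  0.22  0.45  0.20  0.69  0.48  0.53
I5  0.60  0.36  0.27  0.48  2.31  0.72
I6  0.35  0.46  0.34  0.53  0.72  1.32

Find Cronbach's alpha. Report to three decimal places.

sum of item variances = 0.56 + 1.19 + 0.96 + 0.69 + 2.31 + 1.32 = 7.03
Sum of the distinct covariances = 5.82
Var(T) = 7.03 + 2 × 5.82 = 18.67
α = (k/(k−1))·(1 − sum of item variances/Var(T)) = (6/5)·(1 − 7.03/18.67) = 0.748

Cronbach's alpha = 0.748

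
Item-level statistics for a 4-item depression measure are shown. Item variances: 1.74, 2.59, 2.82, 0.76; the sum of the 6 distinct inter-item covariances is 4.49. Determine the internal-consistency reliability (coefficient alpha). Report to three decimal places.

α = 0.709

ΣVar(i) = 1.74 + 2.59 + 2.82 + 0.76 = 7.91
Sum of distinct covariances = 4.49
σ²_T = ΣVar(i) + 2·Σcov = 7.91 + 2 × 4.49 = 16.89
α = (4/3)·(1 − 7.91/16.89) = 0.709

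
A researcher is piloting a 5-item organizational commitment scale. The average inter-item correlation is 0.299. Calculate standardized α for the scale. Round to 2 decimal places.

standardized α = 0.68

Standardized α = k·r̄ / (1 + (k−1)·r̄) = 5 × 0.299 / (1 + 4 × 0.299)
  = 1.4950 / 2.1960 = 0.68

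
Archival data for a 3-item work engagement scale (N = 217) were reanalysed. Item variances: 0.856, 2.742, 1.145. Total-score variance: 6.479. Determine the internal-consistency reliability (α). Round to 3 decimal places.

ΣVar(i) = 0.856 + 2.742 + 1.145 = 4.743
α = (k/(k−1))·(1 − ΣVar(i)/σ²_total) = (3/2)·(1 − 4.743/6.479) = 0.402

α = 0.402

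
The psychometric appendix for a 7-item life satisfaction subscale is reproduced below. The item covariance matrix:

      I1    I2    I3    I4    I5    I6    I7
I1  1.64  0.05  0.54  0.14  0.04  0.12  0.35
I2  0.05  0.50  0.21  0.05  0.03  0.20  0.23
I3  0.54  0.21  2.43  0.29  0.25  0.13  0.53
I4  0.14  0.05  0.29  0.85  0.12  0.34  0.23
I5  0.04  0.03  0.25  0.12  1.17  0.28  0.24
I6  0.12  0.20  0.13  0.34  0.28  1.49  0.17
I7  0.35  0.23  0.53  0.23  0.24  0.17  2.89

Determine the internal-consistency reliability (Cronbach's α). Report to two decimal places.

Cronbach's α = 0.53

ΣVar(i) = 1.64 + 0.50 + 2.43 + 0.85 + 1.17 + 1.49 + 2.89 = 10.97
Sum of off-diagonal covariances = 4.54
Var(T) = 10.97 + 2 × 4.54 = 20.05
α = (k/(k−1))·(1 − ΣVar(i)/Var(T)) = (7/6)·(1 − 10.97/20.05) = 0.53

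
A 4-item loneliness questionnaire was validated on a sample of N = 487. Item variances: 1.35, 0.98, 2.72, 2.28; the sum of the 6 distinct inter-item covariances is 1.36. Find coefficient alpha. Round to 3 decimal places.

Σσ²ᵢ = 1.35 + 0.98 + 2.72 + 2.28 = 7.33
Sum of distinct covariances = 1.36
total variance = Σσ²ᵢ + 2·Σcov = 7.33 + 2 × 1.36 = 10.05
α = (4/3)·(1 − 7.33/10.05) = 0.361

coefficient alpha = 0.361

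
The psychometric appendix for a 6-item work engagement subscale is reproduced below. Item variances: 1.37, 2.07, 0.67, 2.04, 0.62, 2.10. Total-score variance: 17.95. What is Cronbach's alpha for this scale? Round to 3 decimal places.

α = 0.607

ΣVar(i) = 1.37 + 2.07 + 0.67 + 2.04 + 0.62 + 2.10 = 8.87
α = (k/(k−1))·(1 − ΣVar(i)/σ²_total) = (6/5)·(1 − 8.87/17.95) = 0.607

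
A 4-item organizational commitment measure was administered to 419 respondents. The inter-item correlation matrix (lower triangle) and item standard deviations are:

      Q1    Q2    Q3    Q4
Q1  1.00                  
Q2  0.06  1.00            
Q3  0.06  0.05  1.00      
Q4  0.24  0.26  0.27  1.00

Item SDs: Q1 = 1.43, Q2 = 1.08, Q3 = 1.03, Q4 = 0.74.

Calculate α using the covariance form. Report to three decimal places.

α = 0.364

Σσ²ᵢ = 1.43² + 1.08² + 1.03² + 0.74² = 4.8198
Covariances σ_ij = r_ij · s_i · s_j:
  σ(Q1,Q2) = 0.06 × 1.43 × 1.08 = 0.0927
  σ(Q1,Q3) = 0.06 × 1.43 × 1.03 = 0.0884
  σ(Q1,Q4) = 0.24 × 1.43 × 0.74 = 0.2540
  σ(Q2,Q3) = 0.05 × 1.08 × 1.03 = 0.0556
  σ(Q2,Q4) = 0.26 × 1.08 × 0.74 = 0.2078
  σ(Q3,Q4) = 0.27 × 1.03 × 0.74 = 0.2058
σ²_T = Σσ²ᵢ + 2·Σσ_ij = 4.8198 + 2 × 0.9043 = 6.6284
α = (4/3)·(1 − 4.8198/6.6284) = 0.364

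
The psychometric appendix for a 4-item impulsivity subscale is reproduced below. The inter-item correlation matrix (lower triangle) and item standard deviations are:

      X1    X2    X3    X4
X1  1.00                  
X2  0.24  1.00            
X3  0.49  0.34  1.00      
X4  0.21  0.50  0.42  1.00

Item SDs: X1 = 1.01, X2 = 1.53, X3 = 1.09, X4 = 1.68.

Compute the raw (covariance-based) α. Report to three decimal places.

α = 0.684

Σσ²ᵢ = 1.01² + 1.53² + 1.09² + 1.68² = 7.3715
Covariances σ_ij = r_ij · s_i · s_j:
  σ(X1,X2) = 0.24 × 1.01 × 1.53 = 0.3709
  σ(X1,X3) = 0.49 × 1.01 × 1.09 = 0.5394
  σ(X1,X4) = 0.21 × 1.01 × 1.68 = 0.3563
  σ(X2,X3) = 0.34 × 1.53 × 1.09 = 0.5670
  σ(X2,X4) = 0.50 × 1.53 × 1.68 = 1.2852
  σ(X3,X4) = 0.42 × 1.09 × 1.68 = 0.7691
σ²_T = Σσ²ᵢ + 2·Σσ_ij = 7.3715 + 2 × 3.8879 = 15.1473
α = (4/3)·(1 − 7.3715/15.1473) = 0.684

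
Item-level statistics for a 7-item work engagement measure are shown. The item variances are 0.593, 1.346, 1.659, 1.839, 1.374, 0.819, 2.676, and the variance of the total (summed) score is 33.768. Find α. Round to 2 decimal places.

sum of item variances = 0.593 + 1.346 + 1.659 + 1.839 + 1.374 + 0.819 + 2.676 = 10.306
α = (k/(k−1))·(1 − sum of item variances/σ²_T) = (7/6)·(1 − 10.306/33.768) = 0.81

α = 0.81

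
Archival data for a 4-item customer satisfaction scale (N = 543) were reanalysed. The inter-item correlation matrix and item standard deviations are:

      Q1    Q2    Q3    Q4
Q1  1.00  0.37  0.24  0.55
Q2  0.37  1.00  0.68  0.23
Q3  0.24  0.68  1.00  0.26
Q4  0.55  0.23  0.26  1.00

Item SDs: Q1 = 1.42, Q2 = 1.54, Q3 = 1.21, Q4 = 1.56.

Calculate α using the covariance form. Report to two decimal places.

Σσ²ᵢ = 1.42² + 1.54² + 1.21² + 1.56² = 8.2857
Covariances σ_ij = r_ij · s_i · s_j:
  σ(Q1,Q2) = 0.37 × 1.42 × 1.54 = 0.8091
  σ(Q1,Q3) = 0.24 × 1.42 × 1.21 = 0.4124
  σ(Q1,Q4) = 0.55 × 1.42 × 1.56 = 1.2184
  σ(Q2,Q3) = 0.68 × 1.54 × 1.21 = 1.2671
  σ(Q2,Q4) = 0.23 × 1.54 × 1.56 = 0.5526
  σ(Q3,Q4) = 0.26 × 1.21 × 1.56 = 0.4908
σ²_T = Σσ²ᵢ + 2·Σσ_ij = 8.2857 + 2 × 4.7504 = 17.7865
α = (4/3)·(1 − 8.2857/17.7865) = 0.71

α = 0.71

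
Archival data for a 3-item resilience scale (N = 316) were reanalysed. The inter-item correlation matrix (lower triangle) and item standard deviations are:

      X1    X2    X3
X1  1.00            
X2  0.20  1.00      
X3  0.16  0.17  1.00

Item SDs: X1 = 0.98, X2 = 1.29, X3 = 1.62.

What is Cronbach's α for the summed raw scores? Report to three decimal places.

Σσ²ᵢ = 0.98² + 1.29² + 1.62² = 5.2489
Covariances σ_ij = r_ij · s_i · s_j:
  σ(X1,X2) = 0.20 × 0.98 × 1.29 = 0.2528
  σ(X1,X3) = 0.16 × 0.98 × 1.62 = 0.2540
  σ(X2,X3) = 0.17 × 1.29 × 1.62 = 0.3553
σ²_T = Σσ²ᵢ + 2·Σσ_ij = 5.2489 + 2 × 0.8621 = 6.9731
α = (3/2)·(1 − 5.2489/6.9731) = 0.371

Cronbach's α = 0.371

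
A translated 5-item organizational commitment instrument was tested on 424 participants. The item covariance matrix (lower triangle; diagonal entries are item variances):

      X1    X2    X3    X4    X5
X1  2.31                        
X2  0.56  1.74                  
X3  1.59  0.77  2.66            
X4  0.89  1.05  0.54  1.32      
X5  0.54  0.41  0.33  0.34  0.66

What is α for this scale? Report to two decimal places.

α = 0.77

ΣVar(i) = 2.31 + 1.74 + 2.66 + 1.32 + 0.66 = 8.69
Sum of the distinct covariances = 7.02
total variance = 8.69 + 2 × 7.02 = 22.73
α = (k/(k−1))·(1 − ΣVar(i)/total variance) = (5/4)·(1 − 8.69/22.73) = 0.77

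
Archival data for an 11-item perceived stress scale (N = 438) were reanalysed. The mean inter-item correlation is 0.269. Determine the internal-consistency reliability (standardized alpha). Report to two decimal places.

Standardized α = k·r̄ / (1 + (k−1)·r̄) = 11 × 0.269 / (1 + 10 × 0.269)
  = 2.9590 / 3.6900 = 0.80

α = 0.80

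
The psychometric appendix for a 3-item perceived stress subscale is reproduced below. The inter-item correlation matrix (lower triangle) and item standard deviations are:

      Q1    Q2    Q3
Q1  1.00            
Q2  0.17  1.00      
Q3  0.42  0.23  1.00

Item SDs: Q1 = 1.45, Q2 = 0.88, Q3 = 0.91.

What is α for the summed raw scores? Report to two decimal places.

Σσ²ᵢ = 1.45² + 0.88² + 0.91² = 3.7050
Covariances σ_ij = r_ij · s_i · s_j:
  σ(Q1,Q2) = 0.17 × 1.45 × 0.88 = 0.2169
  σ(Q1,Q3) = 0.42 × 1.45 × 0.91 = 0.5542
  σ(Q2,Q3) = 0.23 × 0.88 × 0.91 = 0.1842
σ²_T = Σσ²ᵢ + 2·Σσ_ij = 3.7050 + 2 × 0.9553 = 5.6156
α = (3/2)·(1 − 3.7050/5.6156) = 0.51

α = 0.51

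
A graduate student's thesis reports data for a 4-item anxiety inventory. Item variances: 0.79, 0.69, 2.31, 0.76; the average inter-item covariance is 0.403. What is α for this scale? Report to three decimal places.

α = 0.687

Σσ²ᵢ = 0.79 + 0.69 + 2.31 + 0.76 = 4.55
Sum of the 6 distinct covariances = 6 × 0.403 = 2.418
total variance = Σσ²ᵢ + 2·Σcov = 4.55 + 2 × 2.418 = 9.386
α = (4/3)·(1 − 4.55/9.386) = 0.687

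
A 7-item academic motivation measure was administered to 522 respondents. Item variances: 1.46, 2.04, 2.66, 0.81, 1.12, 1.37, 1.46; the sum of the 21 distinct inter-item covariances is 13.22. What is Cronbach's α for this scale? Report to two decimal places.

α = 0.83

Σσ²ᵢ = 1.46 + 2.04 + 2.66 + 0.81 + 1.12 + 1.37 + 1.46 = 10.92
Sum of distinct covariances = 13.22
total variance = Σσ²ᵢ + 2·Σcov = 10.92 + 2 × 13.22 = 37.36
α = (7/6)·(1 − 10.92/37.36) = 0.83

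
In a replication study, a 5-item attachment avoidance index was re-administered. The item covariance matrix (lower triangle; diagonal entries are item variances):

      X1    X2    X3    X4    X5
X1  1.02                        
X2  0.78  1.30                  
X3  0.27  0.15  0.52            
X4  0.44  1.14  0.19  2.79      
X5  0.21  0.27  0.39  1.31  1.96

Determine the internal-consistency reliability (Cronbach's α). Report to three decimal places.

Σσᵢ² = 1.02 + 1.30 + 0.52 + 2.79 + 1.96 = 7.59
Sum of off-diagonal covariances = 5.15
σ²_total = 7.59 + 2 × 5.15 = 17.89
α = (k/(k−1))·(1 − Σσᵢ²/σ²_total) = (5/4)·(1 − 7.59/17.89) = 0.720

Cronbach's α = 0.720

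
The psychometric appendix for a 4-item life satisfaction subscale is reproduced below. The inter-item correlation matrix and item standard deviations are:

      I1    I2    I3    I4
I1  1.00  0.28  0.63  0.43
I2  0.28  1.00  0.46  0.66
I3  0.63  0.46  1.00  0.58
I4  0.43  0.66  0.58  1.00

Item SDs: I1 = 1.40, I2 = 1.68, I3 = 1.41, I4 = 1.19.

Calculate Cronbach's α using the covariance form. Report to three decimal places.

Σσ²ᵢ = 1.40² + 1.68² + 1.41² + 1.19² = 8.1866
Covariances σ_ij = r_ij · s_i · s_j:
  σ(I1,I2) = 0.28 × 1.40 × 1.68 = 0.6586
  σ(I1,I3) = 0.63 × 1.40 × 1.41 = 1.2436
  σ(I1,I4) = 0.43 × 1.40 × 1.19 = 0.7164
  σ(I2,I3) = 0.46 × 1.68 × 1.41 = 1.0896
  σ(I2,I4) = 0.66 × 1.68 × 1.19 = 1.3195
  σ(I3,I4) = 0.58 × 1.41 × 1.19 = 0.9732
σ²_T = Σσ²ᵢ + 2·Σσ_ij = 8.1866 + 2 × 6.0009 = 20.1884
α = (4/3)·(1 − 8.1866/20.1884) = 0.793

Cronbach's α = 0.793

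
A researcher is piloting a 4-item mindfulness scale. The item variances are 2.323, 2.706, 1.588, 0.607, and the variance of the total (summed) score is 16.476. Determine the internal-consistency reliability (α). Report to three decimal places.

Σσᵢ² = 2.323 + 2.706 + 1.588 + 0.607 = 7.224
α = (k/(k−1))·(1 − Σσᵢ²/σ²_total) = (4/3)·(1 − 7.224/16.476) = 0.749

α = 0.749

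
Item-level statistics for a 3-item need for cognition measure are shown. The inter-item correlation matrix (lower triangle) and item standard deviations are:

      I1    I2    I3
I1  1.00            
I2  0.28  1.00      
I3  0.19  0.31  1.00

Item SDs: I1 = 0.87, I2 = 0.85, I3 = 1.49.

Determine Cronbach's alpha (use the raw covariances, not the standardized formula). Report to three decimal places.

α = 0.471

Σσ²ᵢ = 0.87² + 0.85² + 1.49² = 3.6995
Covariances σ_ij = r_ij · s_i · s_j:
  σ(I1,I2) = 0.28 × 0.87 × 0.85 = 0.2071
  σ(I1,I3) = 0.19 × 0.87 × 1.49 = 0.2463
  σ(I2,I3) = 0.31 × 0.85 × 1.49 = 0.3926
σ²_T = Σσ²ᵢ + 2·Σσ_ij = 3.6995 + 2 × 0.8460 = 5.3915
α = (3/2)·(1 − 3.6995/5.3915) = 0.471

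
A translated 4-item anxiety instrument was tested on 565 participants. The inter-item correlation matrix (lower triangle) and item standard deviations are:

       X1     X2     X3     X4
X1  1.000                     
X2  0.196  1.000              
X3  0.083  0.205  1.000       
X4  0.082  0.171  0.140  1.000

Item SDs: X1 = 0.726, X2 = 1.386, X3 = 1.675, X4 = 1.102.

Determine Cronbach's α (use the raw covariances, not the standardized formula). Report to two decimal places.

α = 0.39

Σσ²ᵢ = 0.726² + 1.386² + 1.675² + 1.102² = 6.4681
Covariances σ_ij = r_ij · s_i · s_j:
  σ(X1,X2) = 0.196 × 0.726 × 1.386 = 0.1972
  σ(X1,X3) = 0.083 × 0.726 × 1.675 = 0.1009
  σ(X1,X4) = 0.082 × 0.726 × 1.102 = 0.0656
  σ(X2,X3) = 0.205 × 1.386 × 1.675 = 0.4759
  σ(X2,X4) = 0.171 × 1.386 × 1.102 = 0.2612
  σ(X3,X4) = 0.140 × 1.675 × 1.102 = 0.2584
σ²_T = Σσ²ᵢ + 2·Σσ_ij = 6.4681 + 2 × 1.3592 = 9.1865
α = (4/3)·(1 − 6.4681/9.1865) = 0.39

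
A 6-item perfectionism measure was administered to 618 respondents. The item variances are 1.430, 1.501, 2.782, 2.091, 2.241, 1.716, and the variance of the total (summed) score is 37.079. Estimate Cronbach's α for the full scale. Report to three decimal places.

α = 0.819

Σσᵢ² = 1.430 + 1.501 + 2.782 + 2.091 + 2.241 + 1.716 = 11.761
α = (k/(k−1))·(1 − Σσᵢ²/σ²_total) = (6/5)·(1 − 11.761/37.079) = 0.819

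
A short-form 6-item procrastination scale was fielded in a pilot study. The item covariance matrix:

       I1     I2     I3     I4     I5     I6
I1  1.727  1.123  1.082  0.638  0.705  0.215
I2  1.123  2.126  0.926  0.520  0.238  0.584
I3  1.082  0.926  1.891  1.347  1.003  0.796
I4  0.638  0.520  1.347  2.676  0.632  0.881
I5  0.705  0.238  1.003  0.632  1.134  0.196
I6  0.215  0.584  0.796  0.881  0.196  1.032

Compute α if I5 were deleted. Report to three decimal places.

Remaining items: I1, I2, I3, I4, I6 (k = 5).
ΣVar(i) = 1.727 + 2.126 + 1.891 + 2.676 + 1.032 = 9.452
σ²_total = 9.452 + 2 × 8.112 = 25.676
α (item deleted) = (5/4)·(1 − 9.452/25.676) = 0.790

α = 0.790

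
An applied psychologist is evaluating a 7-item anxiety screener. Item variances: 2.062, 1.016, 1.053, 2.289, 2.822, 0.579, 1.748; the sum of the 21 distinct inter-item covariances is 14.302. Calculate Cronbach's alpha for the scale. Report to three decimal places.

Σσ²ᵢ = 2.062 + 1.016 + 1.053 + 2.289 + 2.822 + 0.579 + 1.748 = 11.569
Sum of distinct covariances = 14.302
σ²_T = Σσ²ᵢ + 2·Σcov = 11.569 + 2 × 14.302 = 40.173
α = (7/6)·(1 − 11.569/40.173) = 0.831

α = 0.831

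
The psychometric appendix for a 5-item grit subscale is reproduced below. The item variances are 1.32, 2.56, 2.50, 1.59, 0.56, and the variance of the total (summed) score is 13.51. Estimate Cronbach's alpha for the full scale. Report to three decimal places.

Σσᵢ² = 1.32 + 2.56 + 2.50 + 1.59 + 0.56 = 8.53
α = (k/(k−1))·(1 − Σσᵢ²/total variance) = (5/4)·(1 − 8.53/13.51) = 0.461

Cronbach's alpha = 0.461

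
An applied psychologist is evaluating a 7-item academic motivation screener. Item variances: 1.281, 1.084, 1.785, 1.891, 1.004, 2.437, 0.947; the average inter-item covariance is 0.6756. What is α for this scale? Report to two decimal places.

α = 0.85

Σσᵢ² = 1.281 + 1.084 + 1.785 + 1.891 + 1.004 + 2.437 + 0.947 = 10.429
Sum of the 21 distinct covariances = 21 × 0.6756 = 14.1876
σ²_total = Σσᵢ² + 2·Σcov = 10.429 + 2 × 14.1876 = 38.8042
α = (7/6)·(1 − 10.429/38.8042) = 0.85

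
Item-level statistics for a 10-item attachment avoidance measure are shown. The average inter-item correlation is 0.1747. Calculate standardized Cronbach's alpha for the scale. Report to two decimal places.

α = 0.68

Standardized α = k·r̄ / (1 + (k−1)·r̄) = 10 × 0.1747 / (1 + 9 × 0.1747)
  = 1.7470 / 2.5723 = 0.68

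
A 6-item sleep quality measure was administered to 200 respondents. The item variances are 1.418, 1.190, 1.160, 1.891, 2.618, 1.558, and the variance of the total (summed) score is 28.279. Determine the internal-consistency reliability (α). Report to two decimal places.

Σσ²ᵢ = 1.418 + 1.190 + 1.160 + 1.891 + 2.618 + 1.558 = 9.835
α = (k/(k−1))·(1 − Σσ²ᵢ/Var(T)) = (6/5)·(1 − 9.835/28.279) = 0.78

α = 0.78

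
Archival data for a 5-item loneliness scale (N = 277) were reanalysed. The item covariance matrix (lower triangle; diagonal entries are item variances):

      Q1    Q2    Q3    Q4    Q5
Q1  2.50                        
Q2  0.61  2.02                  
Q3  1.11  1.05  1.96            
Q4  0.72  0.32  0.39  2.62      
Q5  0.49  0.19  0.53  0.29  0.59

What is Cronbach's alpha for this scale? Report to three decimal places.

ΣVar(i) = 2.50 + 2.02 + 1.96 + 2.62 + 0.59 = 9.69
Σ_{i<j} σ_ij = 5.70
σ²_total = 9.69 + 2 × 5.70 = 21.09
α = (k/(k−1))·(1 − ΣVar(i)/σ²_total) = (5/4)·(1 − 9.69/21.09) = 0.676

Cronbach's alpha = 0.676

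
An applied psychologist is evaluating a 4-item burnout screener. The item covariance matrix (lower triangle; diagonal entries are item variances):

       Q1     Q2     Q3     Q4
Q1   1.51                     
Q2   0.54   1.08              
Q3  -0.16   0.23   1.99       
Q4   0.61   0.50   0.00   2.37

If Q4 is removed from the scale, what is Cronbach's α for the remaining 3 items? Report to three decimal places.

Remaining items: Q1, Q2, Q3 (k = 3).
Σσᵢ² = 1.51 + 1.08 + 1.99 = 4.58
total variance = 4.58 + 2 × 0.61 = 5.80
α (item deleted) = (3/2)·(1 − 4.58/5.80) = 0.316

Cronbach's α = 0.316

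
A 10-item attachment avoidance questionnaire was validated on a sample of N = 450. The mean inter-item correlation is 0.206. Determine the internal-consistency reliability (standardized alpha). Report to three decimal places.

α = 0.722

Standardized α = k·r̄ / (1 + (k−1)·r̄) = 10 × 0.206 / (1 + 9 × 0.206)
  = 2.0600 / 2.8540 = 0.722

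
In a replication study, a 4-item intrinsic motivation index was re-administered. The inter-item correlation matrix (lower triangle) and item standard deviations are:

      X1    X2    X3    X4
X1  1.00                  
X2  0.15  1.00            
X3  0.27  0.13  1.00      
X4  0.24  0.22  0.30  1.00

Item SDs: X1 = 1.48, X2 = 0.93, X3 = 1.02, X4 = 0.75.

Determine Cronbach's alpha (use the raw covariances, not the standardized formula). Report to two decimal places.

α = 0.50

Σσ²ᵢ = 1.48² + 0.93² + 1.02² + 0.75² = 4.6582
Covariances σ_ij = r_ij · s_i · s_j:
  σ(X1,X2) = 0.15 × 1.48 × 0.93 = 0.2065
  σ(X1,X3) = 0.27 × 1.48 × 1.02 = 0.4076
  σ(X1,X4) = 0.24 × 1.48 × 0.75 = 0.2664
  σ(X2,X3) = 0.13 × 0.93 × 1.02 = 0.1233
  σ(X2,X4) = 0.22 × 0.93 × 0.75 = 0.1535
  σ(X3,X4) = 0.30 × 1.02 × 0.75 = 0.2295
σ²_T = Σσ²ᵢ + 2·Σσ_ij = 4.6582 + 2 × 1.3868 = 7.4318
α = (4/3)·(1 − 4.6582/7.4318) = 0.50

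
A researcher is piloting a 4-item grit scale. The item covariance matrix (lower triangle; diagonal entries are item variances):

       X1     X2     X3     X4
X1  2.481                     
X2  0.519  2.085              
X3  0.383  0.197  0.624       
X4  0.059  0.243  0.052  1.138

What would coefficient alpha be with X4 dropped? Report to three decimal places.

coefficient alpha = 0.446

Remaining items: X1, X2, X3 (k = 3).
Σσ²ᵢ = 2.481 + 2.085 + 0.624 = 5.190
σ²_total = 5.190 + 2 × 1.099 = 7.388
α (item deleted) = (3/2)·(1 − 5.190/7.388) = 0.446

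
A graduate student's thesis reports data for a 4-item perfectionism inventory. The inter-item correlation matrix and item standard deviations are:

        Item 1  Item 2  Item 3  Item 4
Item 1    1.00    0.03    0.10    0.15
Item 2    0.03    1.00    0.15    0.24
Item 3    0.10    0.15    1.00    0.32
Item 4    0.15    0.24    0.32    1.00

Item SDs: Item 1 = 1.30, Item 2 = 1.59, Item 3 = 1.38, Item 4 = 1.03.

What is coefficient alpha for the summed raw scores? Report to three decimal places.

Σσ²ᵢ = 1.30² + 1.59² + 1.38² + 1.03² = 7.1834
Covariances σ_ij = r_ij · s_i · s_j:
  σ(Item 1,Item 2) = 0.03 × 1.30 × 1.59 = 0.0620
  σ(Item 1,Item 3) = 0.10 × 1.30 × 1.38 = 0.1794
  σ(Item 1,Item 4) = 0.15 × 1.30 × 1.03 = 0.2009
  σ(Item 2,Item 3) = 0.15 × 1.59 × 1.38 = 0.3291
  σ(Item 2,Item 4) = 0.24 × 1.59 × 1.03 = 0.3930
  σ(Item 3,Item 4) = 0.32 × 1.38 × 1.03 = 0.4548
σ²_T = Σσ²ᵢ + 2·Σσ_ij = 7.1834 + 2 × 1.6192 = 10.4218
α = (4/3)·(1 − 7.1834/10.4218) = 0.414

α = 0.414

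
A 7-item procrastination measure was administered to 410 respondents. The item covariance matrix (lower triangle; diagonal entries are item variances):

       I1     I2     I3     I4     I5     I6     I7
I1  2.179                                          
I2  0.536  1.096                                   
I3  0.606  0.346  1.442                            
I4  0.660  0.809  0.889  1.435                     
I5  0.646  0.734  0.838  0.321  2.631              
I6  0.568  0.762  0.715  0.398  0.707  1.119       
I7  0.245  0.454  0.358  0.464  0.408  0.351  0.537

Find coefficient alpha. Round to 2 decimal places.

coefficient alpha = 0.81

Σσ²ᵢ = 2.179 + 1.096 + 1.442 + 1.435 + 2.631 + 1.119 + 0.537 = 10.439
Sum of the distinct covariances = 11.815
total variance = 10.439 + 2 × 11.815 = 34.069
α = (k/(k−1))·(1 − Σσ²ᵢ/total variance) = (7/6)·(1 − 10.439/34.069) = 0.81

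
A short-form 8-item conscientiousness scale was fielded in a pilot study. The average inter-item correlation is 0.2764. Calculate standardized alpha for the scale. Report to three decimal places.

standardized alpha = 0.753

Standardized α = k·r̄ / (1 + (k−1)·r̄) = 8 × 0.2764 / (1 + 7 × 0.2764)
  = 2.2112 / 2.9348 = 0.753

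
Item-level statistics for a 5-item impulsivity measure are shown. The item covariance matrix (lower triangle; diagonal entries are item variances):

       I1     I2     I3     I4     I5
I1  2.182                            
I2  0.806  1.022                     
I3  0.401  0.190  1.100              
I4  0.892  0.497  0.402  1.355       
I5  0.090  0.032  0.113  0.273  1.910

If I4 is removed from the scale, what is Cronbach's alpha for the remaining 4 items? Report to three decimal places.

Remaining items: I1, I2, I3, I5 (k = 4).
sum of item variances = 2.182 + 1.022 + 1.100 + 1.910 = 6.214
Var(T) = 6.214 + 2 × 1.632 = 9.478
α (item deleted) = (4/3)·(1 − 6.214/9.478) = 0.459

Cronbach's alpha = 0.459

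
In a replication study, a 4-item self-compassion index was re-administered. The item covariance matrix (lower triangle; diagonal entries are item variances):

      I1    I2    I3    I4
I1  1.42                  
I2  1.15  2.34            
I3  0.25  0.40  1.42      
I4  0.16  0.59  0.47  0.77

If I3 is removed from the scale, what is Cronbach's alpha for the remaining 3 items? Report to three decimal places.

Remaining items: I1, I2, I4 (k = 3).
ΣVar(i) = 1.42 + 2.34 + 0.77 = 4.53
total variance = 4.53 + 2 × 1.90 = 8.33
α (item deleted) = (3/2)·(1 − 4.53/8.33) = 0.684

α = 0.684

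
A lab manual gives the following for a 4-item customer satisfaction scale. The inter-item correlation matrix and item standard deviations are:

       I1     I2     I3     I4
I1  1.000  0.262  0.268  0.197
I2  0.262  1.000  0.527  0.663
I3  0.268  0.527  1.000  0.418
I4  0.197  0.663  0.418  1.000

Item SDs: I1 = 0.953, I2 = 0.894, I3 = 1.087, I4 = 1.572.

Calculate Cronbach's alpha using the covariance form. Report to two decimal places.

Σσ²ᵢ = 0.953² + 0.894² + 1.087² + 1.572² = 5.3602
Covariances σ_ij = r_ij · s_i · s_j:
  σ(I1,I2) = 0.262 × 0.953 × 0.894 = 0.2232
  σ(I1,I3) = 0.268 × 0.953 × 1.087 = 0.2776
  σ(I1,I4) = 0.197 × 0.953 × 1.572 = 0.2951
  σ(I2,I3) = 0.527 × 0.894 × 1.087 = 0.5121
  σ(I2,I4) = 0.663 × 0.894 × 1.572 = 0.9318
  σ(I3,I4) = 0.418 × 1.087 × 1.572 = 0.7143
σ²_T = Σσ²ᵢ + 2·Σσ_ij = 5.3602 + 2 × 2.9541 = 11.2684
α = (4/3)·(1 − 5.3602/11.2684) = 0.70

α = 0.70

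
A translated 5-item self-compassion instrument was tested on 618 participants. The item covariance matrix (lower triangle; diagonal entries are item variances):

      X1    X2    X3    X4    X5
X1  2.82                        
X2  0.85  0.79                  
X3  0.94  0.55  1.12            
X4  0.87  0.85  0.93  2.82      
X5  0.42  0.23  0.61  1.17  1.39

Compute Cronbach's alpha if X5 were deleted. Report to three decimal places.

Remaining items: X1, X2, X3, X4 (k = 4).
Σσᵢ² = 2.82 + 0.79 + 1.12 + 2.82 = 7.55
total variance = 7.55 + 2 × 4.99 = 17.53
α (item deleted) = (4/3)·(1 − 7.55/17.53) = 0.759

α = 0.759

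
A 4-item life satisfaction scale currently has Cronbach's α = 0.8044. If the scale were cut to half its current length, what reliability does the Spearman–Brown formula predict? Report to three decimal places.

Length factor m = 1/2
α' = m·α / (1 − (1−m)·α)
   = 1/2 × 0.8044 / (1 − (1 − 1/2) × 0.8044)
   = 0.4022 / 0.5978 = 0.673

predicted reliability = 0.673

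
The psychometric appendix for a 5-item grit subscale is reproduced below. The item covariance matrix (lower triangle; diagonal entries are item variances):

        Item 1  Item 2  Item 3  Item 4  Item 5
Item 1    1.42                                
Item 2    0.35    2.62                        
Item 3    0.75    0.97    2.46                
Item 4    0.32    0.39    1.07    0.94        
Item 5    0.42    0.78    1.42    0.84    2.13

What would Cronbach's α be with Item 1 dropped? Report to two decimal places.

Cronbach's α = 0.76

Remaining items: Item 2, Item 3, Item 4, Item 5 (k = 4).
sum of item variances = 2.62 + 2.46 + 0.94 + 2.13 = 8.15
Var(T) = 8.15 + 2 × 5.47 = 19.09
α (item deleted) = (4/3)·(1 − 8.15/19.09) = 0.76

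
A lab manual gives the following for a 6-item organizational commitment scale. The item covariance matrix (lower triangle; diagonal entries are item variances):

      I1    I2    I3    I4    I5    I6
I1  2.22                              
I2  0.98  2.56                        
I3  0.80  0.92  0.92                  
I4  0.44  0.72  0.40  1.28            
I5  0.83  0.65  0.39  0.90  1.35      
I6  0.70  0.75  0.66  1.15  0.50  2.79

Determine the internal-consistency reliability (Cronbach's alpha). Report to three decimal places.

Σσ²ᵢ = 2.22 + 2.56 + 0.92 + 1.28 + 1.35 + 2.79 = 11.12
Sum of the distinct covariances = 10.79
total variance = 11.12 + 2 × 10.79 = 32.70
α = (k/(k−1))·(1 − Σσ²ᵢ/total variance) = (6/5)·(1 − 11.12/32.70) = 0.792

α = 0.792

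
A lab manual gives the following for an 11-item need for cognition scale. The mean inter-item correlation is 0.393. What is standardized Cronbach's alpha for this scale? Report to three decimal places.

Standardized α = k·r̄ / (1 + (k−1)·r̄) = 11 × 0.393 / (1 + 10 × 0.393)
  = 4.3230 / 4.9300 = 0.877

standardized Cronbach's alpha = 0.877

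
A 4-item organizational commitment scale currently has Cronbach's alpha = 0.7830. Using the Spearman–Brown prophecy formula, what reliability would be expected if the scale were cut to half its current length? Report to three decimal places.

predicted reliability = 0.643

Length factor m = 1/2
α' = m·α / (1 − (1−m)·α)
   = 1/2 × 0.7830 / (1 − (1 − 1/2) × 0.7830)
   = 0.3915 / 0.6085 = 0.643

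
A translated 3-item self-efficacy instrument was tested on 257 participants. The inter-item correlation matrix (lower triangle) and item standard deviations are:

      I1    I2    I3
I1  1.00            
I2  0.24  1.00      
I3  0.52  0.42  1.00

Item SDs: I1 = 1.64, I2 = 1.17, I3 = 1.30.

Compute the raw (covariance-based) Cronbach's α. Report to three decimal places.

Σσ²ᵢ = 1.64² + 1.17² + 1.30² = 5.7485
Covariances σ_ij = r_ij · s_i · s_j:
  σ(I1,I2) = 0.24 × 1.64 × 1.17 = 0.4605
  σ(I1,I3) = 0.52 × 1.64 × 1.30 = 1.1086
  σ(I2,I3) = 0.42 × 1.17 × 1.30 = 0.6388
σ²_T = Σσ²ᵢ + 2·Σσ_ij = 5.7485 + 2 × 2.2079 = 10.1643
α = (3/2)·(1 − 5.7485/10.1643) = 0.652

Cronbach's α = 0.652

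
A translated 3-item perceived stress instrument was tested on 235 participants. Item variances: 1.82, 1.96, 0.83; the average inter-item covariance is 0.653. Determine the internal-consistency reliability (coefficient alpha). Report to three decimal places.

Σσᵢ² = 1.82 + 1.96 + 0.83 = 4.61
Sum of the 3 distinct covariances = 3 × 0.653 = 1.959
σ²_T = Σσᵢ² + 2·Σcov = 4.61 + 2 × 1.959 = 8.528
α = (3/2)·(1 − 4.61/8.528) = 0.689

coefficient alpha = 0.689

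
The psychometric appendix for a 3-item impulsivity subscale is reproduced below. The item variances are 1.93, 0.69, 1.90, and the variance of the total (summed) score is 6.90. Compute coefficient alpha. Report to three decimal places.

Σσ²ᵢ = 1.93 + 0.69 + 1.90 = 4.52
α = (k/(k−1))·(1 − Σσ²ᵢ/Var(T)) = (3/2)·(1 − 4.52/6.90) = 0.517

coefficient alpha = 0.517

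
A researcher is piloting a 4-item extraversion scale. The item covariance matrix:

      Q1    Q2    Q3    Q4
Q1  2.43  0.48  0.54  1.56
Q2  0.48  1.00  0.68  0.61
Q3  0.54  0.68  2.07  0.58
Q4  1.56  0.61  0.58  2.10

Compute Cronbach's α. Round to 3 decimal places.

α = 0.719

Σσᵢ² = 2.43 + 1.00 + 2.07 + 2.10 = 7.60
Σ_{i<j} σ_ij = 4.45
Var(T) = 7.60 + 2 × 4.45 = 16.50
α = (k/(k−1))·(1 − Σσᵢ²/Var(T)) = (4/3)·(1 − 7.60/16.50) = 0.719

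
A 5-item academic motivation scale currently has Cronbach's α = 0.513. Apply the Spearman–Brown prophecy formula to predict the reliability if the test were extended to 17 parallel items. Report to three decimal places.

predicted reliability = 0.782

Length factor m = 17/5 = 3.4000
α' = m·α / (1 + (m−1)·α)
   = 17/5 × 0.513 / (1 + (17/5 − 1) × 0.513)
   = 1.7442 / 2.2312 = 0.782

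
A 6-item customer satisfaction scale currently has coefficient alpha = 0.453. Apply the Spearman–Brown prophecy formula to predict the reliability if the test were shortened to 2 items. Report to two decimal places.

predicted reliability = 0.22

Length factor m = 2/6 = 0.3333
α' = m·α / (1 − (1−m)·α)
   = 2/6 × 0.453 / (1 − (1 − 2/6) × 0.453)
   = 0.1510 / 0.6980 = 0.22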